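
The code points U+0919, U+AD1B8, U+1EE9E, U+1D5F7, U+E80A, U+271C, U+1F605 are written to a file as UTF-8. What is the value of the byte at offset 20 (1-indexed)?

1-indexed offset 20 is 0-indexed offset 19.
U+0919 → 3-byte form E0 A4 99 at offsets 0–2.
U+AD1B8 → 4-byte form F2 AD 86 B8 at offsets 3–6.
U+1EE9E → 4-byte form F0 9E BA 9E at offsets 7–10.
U+1D5F7 → 4-byte form F0 9D 97 B7 at offsets 11–14.
U+E80A → 3-byte form EE A0 8A at offsets 15–17.
U+271C → 3-byte form E2 9C 9C at offsets 18–20.
Offset 19 falls in char 6's range; it's byte 2 of E2 9C 9C = 0x9C.

0x9C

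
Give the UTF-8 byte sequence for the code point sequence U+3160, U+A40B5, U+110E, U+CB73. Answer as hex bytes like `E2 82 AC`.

U+3160: 3-byte form → E3 85 A0.
U+A40B5: 4-byte form → F2 A4 82 B5.
U+110E: 3-byte form → E1 84 8E.
U+CB73: 3-byte form → EC AD B3.
Concatenated (13 bytes): E3 85 A0 F2 A4 82 B5 E1 84 8E EC AD B3.

E3 85 A0 F2 A4 82 B5 E1 84 8E EC AD B3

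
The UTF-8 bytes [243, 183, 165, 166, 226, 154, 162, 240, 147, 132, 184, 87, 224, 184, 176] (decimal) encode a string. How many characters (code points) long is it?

Byte at offset 0: 0xF3 = 11110011 → 4-byte char (#1). Advance 4.
Byte at offset 4: 0xE2 = 11100010 → 3-byte char (#2). Advance 3.
Byte at offset 7: 0xF0 = 11110000 → 4-byte char (#3). Advance 4.
Byte at offset 11: 0x57 = 01010111 → 1-byte char (#4). Advance 1.
Byte at offset 12: 0xE0 = 11100000 → 3-byte char (#5). Advance 3.
Reached end at offset 15 after 5 code points.

5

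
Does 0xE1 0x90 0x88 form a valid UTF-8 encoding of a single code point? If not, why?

valid

Leading byte 0xE1 = 11100001 → 3-byte form.
Continuation bytes 0x90=10010000, 0x88=10001000 all match 10xxxxxx.
Decoded value 0x1408 is ≥ 0x800 (shortest form) and not a surrogate.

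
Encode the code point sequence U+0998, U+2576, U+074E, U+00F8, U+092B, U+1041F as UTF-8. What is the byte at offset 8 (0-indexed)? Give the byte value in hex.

0xC3

U+0998 → 3-byte form E0 A6 98 at offsets 0–2.
U+2576 → 3-byte form E2 95 B6 at offsets 3–5.
U+074E → 2-byte form DD 8E at offsets 6–7.
U+00F8 → 2-byte form C3 B8 at offsets 8–9.
Offset 8 falls in char 4's range; it's byte 1 of C3 B8 = 0xC3.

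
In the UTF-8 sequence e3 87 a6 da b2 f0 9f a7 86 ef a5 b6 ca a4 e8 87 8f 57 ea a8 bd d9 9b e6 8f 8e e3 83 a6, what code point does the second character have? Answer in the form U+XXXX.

U+06B2

Offset 0: leading byte 0xE3 = 11100011 → 3-byte char #1 = E3 87 A6.
Offset 3: leading byte 0xDA = 11011010 → 2-byte char #2 = DA B2.
Leading byte 0xDA = 11011010 matches 110xxxxx → 2-byte sequence.
Byte 1: 0xDA = 11011010, payload 11010 (5 bits).
Byte 2: 0xB2 = 10110010 (10xxxxxx ✓), payload 110010.
Concatenate: 11010110010 = 0x6B2 (11 bits → U+06B2).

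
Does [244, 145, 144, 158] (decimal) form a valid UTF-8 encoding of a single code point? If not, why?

Leading byte 0xF4 = 11110100 → 4-byte form.
Payload = 0x11141E, which exceeds U+10FFFF, the maximum Unicode code point. (Leading bytes F5–FF, or F4 followed by ≥ 0x90, are invalid.)

invalid (encodes a value above U+10FFFF)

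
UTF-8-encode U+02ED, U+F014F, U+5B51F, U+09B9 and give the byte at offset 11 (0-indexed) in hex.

0xA6

U+02ED → 2-byte form CB AD at offsets 0–1.
U+F014F → 4-byte form F3 B0 85 8F at offsets 2–5.
U+5B51F → 4-byte form F1 9B 94 9F at offsets 6–9.
U+09B9 → 3-byte form E0 A6 B9 at offsets 10–12.
Offset 11 falls in char 4's range; it's byte 2 of E0 A6 B9 = 0xA6.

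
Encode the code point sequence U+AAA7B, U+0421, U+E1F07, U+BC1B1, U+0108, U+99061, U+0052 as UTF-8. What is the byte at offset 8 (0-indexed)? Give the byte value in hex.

0xBC

U+AAA7B → 4-byte form F2 AA A9 BB at offsets 0–3.
U+0421 → 2-byte form D0 A1 at offsets 4–5.
U+E1F07 → 4-byte form F3 A1 BC 87 at offsets 6–9.
Offset 8 falls in char 3's range; it's byte 3 of F3 A1 BC 87 = 0xBC.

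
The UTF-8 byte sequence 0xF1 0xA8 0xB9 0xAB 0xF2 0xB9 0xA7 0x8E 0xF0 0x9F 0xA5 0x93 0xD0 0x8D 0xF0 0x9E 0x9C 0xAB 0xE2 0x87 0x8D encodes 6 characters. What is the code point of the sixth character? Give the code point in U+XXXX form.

U+21CD

Offset 0: leading byte 0xF1 = 11110001 → 4-byte char #1 = F1 A8 B9 AB.
Offset 4: leading byte 0xF2 = 11110010 → 4-byte char #2 = F2 B9 A7 8E.
Offset 8: leading byte 0xF0 = 11110000 → 4-byte char #3 = F0 9F A5 93.
Offset 12: leading byte 0xD0 = 11010000 → 2-byte char #4 = D0 8D.
Offset 14: leading byte 0xF0 = 11110000 → 4-byte char #5 = F0 9E 9C AB.
Offset 18: leading byte 0xE2 = 11100010 → 3-byte char #6 = E2 87 8D.
Leading byte 0xE2 = 11100010 matches 1110xxxx → 3-byte sequence.
Byte 1: 0xE2 = 11100010, payload 0010 (4 bits).
Byte 2: 0x87 = 10000111 (10xxxxxx ✓), payload 000111.
Byte 3: 0x8D = 10001101 (10xxxxxx ✓), payload 001101.
Concatenate: 0010000111001101 = 0x21CD (16 bits → U+21CD).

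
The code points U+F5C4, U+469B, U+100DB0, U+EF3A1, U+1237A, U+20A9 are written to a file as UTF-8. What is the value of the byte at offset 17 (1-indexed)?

0x8D

1-indexed offset 17 is 0-indexed offset 16.
U+F5C4 → 3-byte form EF 97 84 at offsets 0–2.
U+469B → 3-byte form E4 9A 9B at offsets 3–5.
U+100DB0 → 4-byte form F4 80 B6 B0 at offsets 6–9.
U+EF3A1 → 4-byte form F3 AF 8E A1 at offsets 10–13.
U+1237A → 4-byte form F0 92 8D BA at offsets 14–17.
Offset 16 falls in char 5's range; it's byte 3 of F0 92 8D BA = 0x8D.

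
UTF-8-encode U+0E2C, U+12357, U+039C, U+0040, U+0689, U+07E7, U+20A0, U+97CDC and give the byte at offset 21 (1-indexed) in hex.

1-indexed offset 21 is 0-indexed offset 20.
U+0E2C → 3-byte form E0 B8 AC at offsets 0–2.
U+12357 → 4-byte form F0 92 8D 97 at offsets 3–6.
U+039C → 2-byte form CE 9C at offsets 7–8.
U+0040 → 1-byte form 40 at offsets 9–9.
U+0689 → 2-byte form DA 89 at offsets 10–11.
U+07E7 → 2-byte form DF A7 at offsets 12–13.
U+20A0 → 3-byte form E2 82 A0 at offsets 14–16.
U+97CDC → 4-byte form F2 97 B3 9C at offsets 17–20.
Offset 20 falls in char 8's range; it's byte 4 of F2 97 B3 9C = 0x9C.

0x9C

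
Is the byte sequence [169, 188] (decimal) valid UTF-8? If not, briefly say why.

Byte 0xA9 = 10101001 has the form 10xxxxxx — a continuation byte — but there is no preceding leading byte.

invalid (continuation byte with no leading byte)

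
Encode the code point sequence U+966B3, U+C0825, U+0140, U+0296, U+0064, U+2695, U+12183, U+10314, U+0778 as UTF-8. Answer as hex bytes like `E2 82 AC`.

U+966B3: 4-byte form → F2 96 9A B3.
U+C0825: 4-byte form → F3 80 A0 A5.
U+0140: 2-byte form → C5 80.
U+0296: 2-byte form → CA 96.
U+0064: 1-byte form → 64.
U+2695: 3-byte form → E2 9A 95.
U+12183: 4-byte form → F0 92 86 83.
U+10314: 4-byte form → F0 90 8C 94.
U+0778: 2-byte form → DD B8.
Concatenated (26 bytes): F2 96 9A B3 F3 80 A0 A5 C5 80 CA 96 64 E2 9A 95 F0 92 86 83 F0 90 8C 94 DD B8.

F2 96 9A B3 F3 80 A0 A5 C5 80 CA 96 64 E2 9A 95 F0 92 86 83 F0 90 8C 94 DD B8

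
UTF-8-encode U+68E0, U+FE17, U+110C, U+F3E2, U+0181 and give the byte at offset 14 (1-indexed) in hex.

0x81

1-indexed offset 14 is 0-indexed offset 13.
U+68E0 → 3-byte form E6 A3 A0 at offsets 0–2.
U+FE17 → 3-byte form EF B8 97 at offsets 3–5.
U+110C → 3-byte form E1 84 8C at offsets 6–8.
U+F3E2 → 3-byte form EF 8F A2 at offsets 9–11.
U+0181 → 2-byte form C6 81 at offsets 12–13.
Offset 13 falls in char 5's range; it's byte 2 of C6 81 = 0x81.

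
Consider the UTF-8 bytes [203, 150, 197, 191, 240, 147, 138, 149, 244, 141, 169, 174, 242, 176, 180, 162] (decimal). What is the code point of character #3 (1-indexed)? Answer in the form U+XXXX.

Offset 0: leading byte 0xCB = 11001011 → 2-byte char #1 = CB 96.
Offset 2: leading byte 0xC5 = 11000101 → 2-byte char #2 = C5 BF.
Offset 4: leading byte 0xF0 = 11110000 → 4-byte char #3 = F0 93 8A 95.
Leading byte 0xF0 = 11110000 matches 11110xxx → 4-byte sequence.
Byte 1: 0xF0 = 11110000, payload 000 (3 bits).
Byte 2: 0x93 = 10010011 (10xxxxxx ✓), payload 010011.
Byte 3: 0x8A = 10001010 (10xxxxxx ✓), payload 001010.
Byte 4: 0x95 = 10010101 (10xxxxxx ✓), payload 010101.
Concatenate: 000010011001010010101 = 0x13295 (21 bits → U+13295).

U+13295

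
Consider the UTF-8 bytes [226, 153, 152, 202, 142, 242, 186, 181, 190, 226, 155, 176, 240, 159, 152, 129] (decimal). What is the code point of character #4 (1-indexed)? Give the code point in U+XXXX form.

Offset 0: leading byte 0xE2 = 11100010 → 3-byte char #1 = E2 99 98.
Offset 3: leading byte 0xCA = 11001010 → 2-byte char #2 = CA 8E.
Offset 5: leading byte 0xF2 = 11110010 → 4-byte char #3 = F2 BA B5 BE.
Offset 9: leading byte 0xE2 = 11100010 → 3-byte char #4 = E2 9B B0.
Leading byte 0xE2 = 11100010 matches 1110xxxx → 3-byte sequence.
Byte 1: 0xE2 = 11100010, payload 0010 (4 bits).
Byte 2: 0x9B = 10011011 (10xxxxxx ✓), payload 011011.
Byte 3: 0xB0 = 10110000 (10xxxxxx ✓), payload 110000.
Concatenate: 0010011011110000 = 0x26F0 (16 bits → U+26F0).

U+26F0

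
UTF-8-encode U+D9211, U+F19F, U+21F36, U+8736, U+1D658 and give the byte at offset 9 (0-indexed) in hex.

U+D9211 → 4-byte form F3 99 88 91 at offsets 0–3.
U+F19F → 3-byte form EF 86 9F at offsets 4–6.
U+21F36 → 4-byte form F0 A1 BC B6 at offsets 7–10.
Offset 9 falls in char 3's range; it's byte 3 of F0 A1 BC B6 = 0xBC.

0xBC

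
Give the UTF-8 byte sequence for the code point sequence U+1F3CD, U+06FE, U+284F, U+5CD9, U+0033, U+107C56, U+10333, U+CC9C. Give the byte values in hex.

F0 9F 8F 8D DB BE E2 A1 8F E5 B3 99 33 F4 87 B1 96 F0 90 8C B3 EC B2 9C

U+1F3CD: 4-byte form → F0 9F 8F 8D.
U+06FE: 2-byte form → DB BE.
U+284F: 3-byte form → E2 A1 8F.
U+5CD9: 3-byte form → E5 B3 99.
U+0033: 1-byte form → 33.
U+107C56: 4-byte form → F4 87 B1 96.
U+10333: 4-byte form → F0 90 8C B3.
U+CC9C: 3-byte form → EC B2 9C.
Concatenated (24 bytes): F0 9F 8F 8D DB BE E2 A1 8F E5 B3 99 33 F4 87 B1 96 F0 90 8C B3 EC B2 9C.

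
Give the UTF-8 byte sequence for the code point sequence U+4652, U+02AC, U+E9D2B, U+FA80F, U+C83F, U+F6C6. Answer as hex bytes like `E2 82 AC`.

E4 99 92 CA AC F3 A9 B4 AB F3 BA A0 8F EC A0 BF EF 9B 86

U+4652: 3-byte form → E4 99 92.
U+02AC: 2-byte form → CA AC.
U+E9D2B: 4-byte form → F3 A9 B4 AB.
U+FA80F: 4-byte form → F3 BA A0 8F.
U+C83F: 3-byte form → EC A0 BF.
U+F6C6: 3-byte form → EF 9B 86.
Concatenated (19 bytes): E4 99 92 CA AC F3 A9 B4 AB F3 BA A0 8F EC A0 BF EF 9B 86.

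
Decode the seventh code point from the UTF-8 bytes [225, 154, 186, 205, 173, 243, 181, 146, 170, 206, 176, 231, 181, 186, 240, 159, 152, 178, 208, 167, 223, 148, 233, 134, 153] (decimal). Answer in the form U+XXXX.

Offset 0: leading byte 0xE1 = 11100001 → 3-byte char #1 = E1 9A BA.
Offset 3: leading byte 0xCD = 11001101 → 2-byte char #2 = CD AD.
Offset 5: leading byte 0xF3 = 11110011 → 4-byte char #3 = F3 B5 92 AA.
Offset 9: leading byte 0xCE = 11001110 → 2-byte char #4 = CE B0.
Offset 11: leading byte 0xE7 = 11100111 → 3-byte char #5 = E7 B5 BA.
Offset 14: leading byte 0xF0 = 11110000 → 4-byte char #6 = F0 9F 98 B2.
Offset 18: leading byte 0xD0 = 11010000 → 2-byte char #7 = D0 A7.
Leading byte 0xD0 = 11010000 matches 110xxxxx → 2-byte sequence.
Byte 1: 0xD0 = 11010000, payload 10000 (5 bits).
Byte 2: 0xA7 = 10100111 (10xxxxxx ✓), payload 100111.
Concatenate: 10000100111 = 0x427 (11 bits → U+0427).

U+0427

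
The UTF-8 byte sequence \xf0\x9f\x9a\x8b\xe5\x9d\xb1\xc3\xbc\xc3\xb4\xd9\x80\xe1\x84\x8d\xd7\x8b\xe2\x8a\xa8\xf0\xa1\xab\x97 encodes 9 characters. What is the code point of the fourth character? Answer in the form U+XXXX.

Offset 0: leading byte 0xF0 = 11110000 → 4-byte char #1 = F0 9F 9A 8B.
Offset 4: leading byte 0xE5 = 11100101 → 3-byte char #2 = E5 9D B1.
Offset 7: leading byte 0xC3 = 11000011 → 2-byte char #3 = C3 BC.
Offset 9: leading byte 0xC3 = 11000011 → 2-byte char #4 = C3 B4.
Leading byte 0xC3 = 11000011 matches 110xxxxx → 2-byte sequence.
Byte 1: 0xC3 = 11000011, payload 00011 (5 bits).
Byte 2: 0xB4 = 10110100 (10xxxxxx ✓), payload 110100.
Concatenate: 00011110100 = 0xF4 (11 bits → U+00F4).

U+00F4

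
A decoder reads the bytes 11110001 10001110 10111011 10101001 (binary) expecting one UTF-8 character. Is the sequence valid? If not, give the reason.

Leading byte 0xF1 = 11110001 → 4-byte form.
Continuation bytes 0x8E=10001110, 0xBB=10111011, 0xA9=10101001 all match 10xxxxxx.
Decoded value 0x4EEE9 is ≥ 0x10000 (shortest form) and not a surrogate.

valid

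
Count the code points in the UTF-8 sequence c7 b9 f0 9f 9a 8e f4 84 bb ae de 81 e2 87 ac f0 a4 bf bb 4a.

7

Byte at offset 0: 0xC7 = 11000111 → 2-byte char (#1). Advance 2.
Byte at offset 2: 0xF0 = 11110000 → 4-byte char (#2). Advance 4.
Byte at offset 6: 0xF4 = 11110100 → 4-byte char (#3). Advance 4.
Byte at offset 10: 0xDE = 11011110 → 2-byte char (#4). Advance 2.
Byte at offset 12: 0xE2 = 11100010 → 3-byte char (#5). Advance 3.
Byte at offset 15: 0xF0 = 11110000 → 4-byte char (#6). Advance 4.
Byte at offset 19: 0x4A = 01001010 → 1-byte char (#7). Advance 1.
Reached end at offset 20 after 7 code points.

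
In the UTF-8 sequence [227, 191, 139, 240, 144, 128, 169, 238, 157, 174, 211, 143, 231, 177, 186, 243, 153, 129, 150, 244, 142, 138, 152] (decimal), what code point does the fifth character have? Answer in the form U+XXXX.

Offset 0: leading byte 0xE3 = 11100011 → 3-byte char #1 = E3 BF 8B.
Offset 3: leading byte 0xF0 = 11110000 → 4-byte char #2 = F0 90 80 A9.
Offset 7: leading byte 0xEE = 11101110 → 3-byte char #3 = EE 9D AE.
Offset 10: leading byte 0xD3 = 11010011 → 2-byte char #4 = D3 8F.
Offset 12: leading byte 0xE7 = 11100111 → 3-byte char #5 = E7 B1 BA.
Leading byte 0xE7 = 11100111 matches 1110xxxx → 3-byte sequence.
Byte 1: 0xE7 = 11100111, payload 0111 (4 bits).
Byte 2: 0xB1 = 10110001 (10xxxxxx ✓), payload 110001.
Byte 3: 0xBA = 10111010 (10xxxxxx ✓), payload 111010.
Concatenate: 0111110001111010 = 0x7C7A (16 bits → U+7C7A).

U+7C7A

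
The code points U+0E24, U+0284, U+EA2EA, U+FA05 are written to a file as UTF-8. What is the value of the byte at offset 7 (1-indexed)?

0xAA

1-indexed offset 7 is 0-indexed offset 6.
U+0E24 → 3-byte form E0 B8 A4 at offsets 0–2.
U+0284 → 2-byte form CA 84 at offsets 3–4.
U+EA2EA → 4-byte form F3 AA 8B AA at offsets 5–8.
Offset 6 falls in char 3's range; it's byte 2 of F3 AA 8B AA = 0xAA.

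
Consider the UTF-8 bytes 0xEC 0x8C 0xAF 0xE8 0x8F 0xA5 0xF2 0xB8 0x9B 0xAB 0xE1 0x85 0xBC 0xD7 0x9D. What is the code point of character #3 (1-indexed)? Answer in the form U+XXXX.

Offset 0: leading byte 0xEC = 11101100 → 3-byte char #1 = EC 8C AF.
Offset 3: leading byte 0xE8 = 11101000 → 3-byte char #2 = E8 8F A5.
Offset 6: leading byte 0xF2 = 11110010 → 4-byte char #3 = F2 B8 9B AB.
Leading byte 0xF2 = 11110010 matches 11110xxx → 4-byte sequence.
Byte 1: 0xF2 = 11110010, payload 010 (3 bits).
Byte 2: 0xB8 = 10111000 (10xxxxxx ✓), payload 111000.
Byte 3: 0x9B = 10011011 (10xxxxxx ✓), payload 011011.
Byte 4: 0xAB = 10101011 (10xxxxxx ✓), payload 101011.
Concatenate: 010111000011011101011 = 0xB86EB (21 bits → U+B86EB).

U+B86EB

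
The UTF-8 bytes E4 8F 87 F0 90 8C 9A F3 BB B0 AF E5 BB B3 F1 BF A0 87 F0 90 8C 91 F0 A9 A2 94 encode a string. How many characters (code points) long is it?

Byte at offset 0: 0xE4 = 11100100 → 3-byte char (#1). Advance 3.
Byte at offset 3: 0xF0 = 11110000 → 4-byte char (#2). Advance 4.
Byte at offset 7: 0xF3 = 11110011 → 4-byte char (#3). Advance 4.
Byte at offset 11: 0xE5 = 11100101 → 3-byte char (#4). Advance 3.
Byte at offset 14: 0xF1 = 11110001 → 4-byte char (#5). Advance 4.
Byte at offset 18: 0xF0 = 11110000 → 4-byte char (#6). Advance 4.
Byte at offset 22: 0xF0 = 11110000 → 4-byte char (#7). Advance 4.
Reached end at offset 26 after 7 code points.

7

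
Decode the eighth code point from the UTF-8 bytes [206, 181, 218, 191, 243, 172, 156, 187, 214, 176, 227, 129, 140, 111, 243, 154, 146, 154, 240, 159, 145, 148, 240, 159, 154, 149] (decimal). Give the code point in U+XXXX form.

Offset 0: leading byte 0xCE = 11001110 → 2-byte char #1 = CE B5.
Offset 2: leading byte 0xDA = 11011010 → 2-byte char #2 = DA BF.
Offset 4: leading byte 0xF3 = 11110011 → 4-byte char #3 = F3 AC 9C BB.
Offset 8: leading byte 0xD6 = 11010110 → 2-byte char #4 = D6 B0.
Offset 10: leading byte 0xE3 = 11100011 → 3-byte char #5 = E3 81 8C.
Offset 13: leading byte 0x6F = 01101111 → 1-byte char #6 = 6F.
Offset 14: leading byte 0xF3 = 11110011 → 4-byte char #7 = F3 9A 92 9A.
Offset 18: leading byte 0xF0 = 11110000 → 4-byte char #8 = F0 9F 91 94.
Leading byte 0xF0 = 11110000 matches 11110xxx → 4-byte sequence.
Byte 1: 0xF0 = 11110000, payload 000 (3 bits).
Byte 2: 0x9F = 10011111 (10xxxxxx ✓), payload 011111.
Byte 3: 0x91 = 10010001 (10xxxxxx ✓), payload 010001.
Byte 4: 0x94 = 10010100 (10xxxxxx ✓), payload 010100.
Concatenate: 000011111010001010100 = 0x1F454 (21 bits → U+1F454).

U+1F454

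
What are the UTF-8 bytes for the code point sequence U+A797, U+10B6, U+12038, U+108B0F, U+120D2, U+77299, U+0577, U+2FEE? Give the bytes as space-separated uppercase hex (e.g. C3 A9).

EA 9E 97 E1 82 B6 F0 92 80 B8 F4 88 AC 8F F0 92 83 92 F1 B7 8A 99 D5 B7 E2 BF AE

U+A797: 3-byte form → EA 9E 97.
U+10B6: 3-byte form → E1 82 B6.
U+12038: 4-byte form → F0 92 80 B8.
U+108B0F: 4-byte form → F4 88 AC 8F.
U+120D2: 4-byte form → F0 92 83 92.
U+77299: 4-byte form → F1 B7 8A 99.
U+0577: 2-byte form → D5 B7.
U+2FEE: 3-byte form → E2 BF AE.
Concatenated (27 bytes): EA 9E 97 E1 82 B6 F0 92 80 B8 F4 88 AC 8F F0 92 83 92 F1 B7 8A 99 D5 B7 E2 BF AE.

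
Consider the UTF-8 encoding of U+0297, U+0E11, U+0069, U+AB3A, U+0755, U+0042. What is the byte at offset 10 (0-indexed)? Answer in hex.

U+0297 → 2-byte form CA 97 at offsets 0–1.
U+0E11 → 3-byte form E0 B8 91 at offsets 2–4.
U+0069 → 1-byte form 69 at offsets 5–5.
U+AB3A → 3-byte form EA AC BA at offsets 6–8.
U+0755 → 2-byte form DD 95 at offsets 9–10.
Offset 10 falls in char 5's range; it's byte 2 of DD 95 = 0x95.

0x95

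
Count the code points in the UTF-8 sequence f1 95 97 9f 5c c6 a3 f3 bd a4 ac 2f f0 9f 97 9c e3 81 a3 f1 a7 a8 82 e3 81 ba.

Byte at offset 0: 0xF1 = 11110001 → 4-byte char (#1). Advance 4.
Byte at offset 4: 0x5C = 01011100 → 1-byte char (#2). Advance 1.
Byte at offset 5: 0xC6 = 11000110 → 2-byte char (#3). Advance 2.
Byte at offset 7: 0xF3 = 11110011 → 4-byte char (#4). Advance 4.
Byte at offset 11: 0x2F = 00101111 → 1-byte char (#5). Advance 1.
Byte at offset 12: 0xF0 = 11110000 → 4-byte char (#6). Advance 4.
Byte at offset 16: 0xE3 = 11100011 → 3-byte char (#7). Advance 3.
Byte at offset 19: 0xF1 = 11110001 → 4-byte char (#8). Advance 4.
Byte at offset 23: 0xE3 = 11100011 → 3-byte char (#9). Advance 3.
Reached end at offset 26 after 9 code points.

9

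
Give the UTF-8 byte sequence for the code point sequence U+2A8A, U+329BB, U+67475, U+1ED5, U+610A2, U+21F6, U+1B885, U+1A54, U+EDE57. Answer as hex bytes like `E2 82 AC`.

E2 AA 8A F0 B2 A6 BB F1 A7 91 B5 E1 BB 95 F1 A1 82 A2 E2 87 B6 F0 9B A2 85 E1 A9 94 F3 AD B9 97

U+2A8A: 3-byte form → E2 AA 8A.
U+329BB: 4-byte form → F0 B2 A6 BB.
U+67475: 4-byte form → F1 A7 91 B5.
U+1ED5: 3-byte form → E1 BB 95.
U+610A2: 4-byte form → F1 A1 82 A2.
U+21F6: 3-byte form → E2 87 B6.
U+1B885: 4-byte form → F0 9B A2 85.
U+1A54: 3-byte form → E1 A9 94.
U+EDE57: 4-byte form → F3 AD B9 97.
Concatenated (32 bytes): E2 AA 8A F0 B2 A6 BB F1 A7 91 B5 E1 BB 95 F1 A1 82 A2 E2 87 B6 F0 9B A2 85 E1 A9 94 F3 AD B9 97.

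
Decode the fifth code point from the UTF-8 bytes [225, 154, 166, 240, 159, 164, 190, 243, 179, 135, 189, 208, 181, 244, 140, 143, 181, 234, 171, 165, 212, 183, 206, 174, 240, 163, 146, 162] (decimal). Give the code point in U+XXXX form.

U+10C3F5

Offset 0: leading byte 0xE1 = 11100001 → 3-byte char #1 = E1 9A A6.
Offset 3: leading byte 0xF0 = 11110000 → 4-byte char #2 = F0 9F A4 BE.
Offset 7: leading byte 0xF3 = 11110011 → 4-byte char #3 = F3 B3 87 BD.
Offset 11: leading byte 0xD0 = 11010000 → 2-byte char #4 = D0 B5.
Offset 13: leading byte 0xF4 = 11110100 → 4-byte char #5 = F4 8C 8F B5.
Leading byte 0xF4 = 11110100 matches 11110xxx → 4-byte sequence.
Byte 1: 0xF4 = 11110100, payload 100 (3 bits).
Byte 2: 0x8C = 10001100 (10xxxxxx ✓), payload 001100.
Byte 3: 0x8F = 10001111 (10xxxxxx ✓), payload 001111.
Byte 4: 0xB5 = 10110101 (10xxxxxx ✓), payload 110101.
Concatenate: 100001100001111110101 = 0x10C3F5 (21 bits → U+10C3F5).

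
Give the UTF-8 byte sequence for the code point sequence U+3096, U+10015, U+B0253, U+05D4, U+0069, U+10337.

U+3096: 3-byte form → E3 82 96.
U+10015: 4-byte form → F0 90 80 95.
U+B0253: 4-byte form → F2 B0 89 93.
U+05D4: 2-byte form → D7 94.
U+0069: 1-byte form → 69.
U+10337: 4-byte form → F0 90 8C B7.
Concatenated (18 bytes): E3 82 96 F0 90 80 95 F2 B0 89 93 D7 94 69 F0 90 8C B7.

E3 82 96 F0 90 80 95 F2 B0 89 93 D7 94 69 F0 90 8C B7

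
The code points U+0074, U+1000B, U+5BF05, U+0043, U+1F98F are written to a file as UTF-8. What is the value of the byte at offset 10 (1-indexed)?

1-indexed offset 10 is 0-indexed offset 9.
U+0074 → 1-byte form 74 at offsets 0–0.
U+1000B → 4-byte form F0 90 80 8B at offsets 1–4.
U+5BF05 → 4-byte form F1 9B BC 85 at offsets 5–8.
U+0043 → 1-byte form 43 at offsets 9–9.
Offset 9 falls in char 4's range; it's byte 1 of 43 = 0x43.

0x43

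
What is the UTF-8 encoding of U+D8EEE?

U+D8EEE = 0xD8EEE = 888558 decimal. In range U+10000–U+10FFFF → 4-byte form: 11110xxx 10xxxxxx 10xxxxxx 10xxxxxx.
Binary (21 bits): 011011000111011101110.
Split 3+6+6+6: 011 | 011000 | 111011 | 101110.
Byte 1: 11110011 = 0xF3.
Byte 2: 10011000 = 0x98.
Byte 3: 10111011 = 0xBB.
Byte 4: 10101110 = 0xAE.

F3 98 BB AE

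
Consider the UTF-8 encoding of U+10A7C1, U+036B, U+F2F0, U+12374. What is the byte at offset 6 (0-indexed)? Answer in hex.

0xEF

U+10A7C1 → 4-byte form F4 8A 9F 81 at offsets 0–3.
U+036B → 2-byte form CD AB at offsets 4–5.
U+F2F0 → 3-byte form EF 8B B0 at offsets 6–8.
Offset 6 falls in char 3's range; it's byte 1 of EF 8B B0 = 0xEF.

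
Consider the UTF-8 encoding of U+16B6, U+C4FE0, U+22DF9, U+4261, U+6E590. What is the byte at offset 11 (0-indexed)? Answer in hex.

0xE4

U+16B6 → 3-byte form E1 9A B6 at offsets 0–2.
U+C4FE0 → 4-byte form F3 84 BF A0 at offsets 3–6.
U+22DF9 → 4-byte form F0 A2 B7 B9 at offsets 7–10.
U+4261 → 3-byte form E4 89 A1 at offsets 11–13.
Offset 11 falls in char 4's range; it's byte 1 of E4 89 A1 = 0xE4.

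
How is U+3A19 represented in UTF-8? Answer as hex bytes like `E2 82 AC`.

U+3A19 = 0x3A19 = 14873 decimal. In range U+0800–U+FFFF → 3-byte form: 1110xxxx 10xxxxxx 10xxxxxx.
Binary (16 bits): 0011101000011001.
Split 4+6+6: 0011 | 101000 | 011001.
Byte 1: 11100011 = 0xE3.
Byte 2: 10101000 = 0xA8.
Byte 3: 10011001 = 0x99.

E3 A8 99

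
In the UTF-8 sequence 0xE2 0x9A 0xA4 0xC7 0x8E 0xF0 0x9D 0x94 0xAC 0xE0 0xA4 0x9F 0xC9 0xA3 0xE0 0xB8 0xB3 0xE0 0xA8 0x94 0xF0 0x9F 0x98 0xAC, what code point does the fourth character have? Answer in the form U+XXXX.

Offset 0: leading byte 0xE2 = 11100010 → 3-byte char #1 = E2 9A A4.
Offset 3: leading byte 0xC7 = 11000111 → 2-byte char #2 = C7 8E.
Offset 5: leading byte 0xF0 = 11110000 → 4-byte char #3 = F0 9D 94 AC.
Offset 9: leading byte 0xE0 = 11100000 → 3-byte char #4 = E0 A4 9F.
Leading byte 0xE0 = 11100000 matches 1110xxxx → 3-byte sequence.
Byte 1: 0xE0 = 11100000, payload 0000 (4 bits).
Byte 2: 0xA4 = 10100100 (10xxxxxx ✓), payload 100100.
Byte 3: 0x9F = 10011111 (10xxxxxx ✓), payload 011111.
Concatenate: 0000100100011111 = 0x91F (16 bits → U+091F).

U+091F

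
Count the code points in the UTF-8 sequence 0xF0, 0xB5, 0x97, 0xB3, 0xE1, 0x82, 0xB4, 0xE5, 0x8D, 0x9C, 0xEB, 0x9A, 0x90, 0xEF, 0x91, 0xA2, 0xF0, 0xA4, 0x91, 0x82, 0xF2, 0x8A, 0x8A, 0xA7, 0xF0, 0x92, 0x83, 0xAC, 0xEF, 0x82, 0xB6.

9

Byte at offset 0: 0xF0 = 11110000 → 4-byte char (#1). Advance 4.
Byte at offset 4: 0xE1 = 11100001 → 3-byte char (#2). Advance 3.
Byte at offset 7: 0xE5 = 11100101 → 3-byte char (#3). Advance 3.
Byte at offset 10: 0xEB = 11101011 → 3-byte char (#4). Advance 3.
Byte at offset 13: 0xEF = 11101111 → 3-byte char (#5). Advance 3.
Byte at offset 16: 0xF0 = 11110000 → 4-byte char (#6). Advance 4.
Byte at offset 20: 0xF2 = 11110010 → 4-byte char (#7). Advance 4.
Byte at offset 24: 0xF0 = 11110000 → 4-byte char (#8). Advance 4.
Byte at offset 28: 0xEF = 11101111 → 3-byte char (#9). Advance 3.
Reached end at offset 31 after 9 code points.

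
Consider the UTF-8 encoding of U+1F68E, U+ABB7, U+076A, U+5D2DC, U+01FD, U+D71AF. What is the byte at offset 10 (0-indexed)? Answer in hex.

U+1F68E → 4-byte form F0 9F 9A 8E at offsets 0–3.
U+ABB7 → 3-byte form EA AE B7 at offsets 4–6.
U+076A → 2-byte form DD AA at offsets 7–8.
U+5D2DC → 4-byte form F1 9D 8B 9C at offsets 9–12.
Offset 10 falls in char 4's range; it's byte 2 of F1 9D 8B 9C = 0x9D.

0x9D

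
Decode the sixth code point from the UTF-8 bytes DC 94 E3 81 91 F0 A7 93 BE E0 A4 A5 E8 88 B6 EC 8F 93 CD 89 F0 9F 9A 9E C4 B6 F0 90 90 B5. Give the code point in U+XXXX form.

Offset 0: leading byte 0xDC = 11011100 → 2-byte char #1 = DC 94.
Offset 2: leading byte 0xE3 = 11100011 → 3-byte char #2 = E3 81 91.
Offset 5: leading byte 0xF0 = 11110000 → 4-byte char #3 = F0 A7 93 BE.
Offset 9: leading byte 0xE0 = 11100000 → 3-byte char #4 = E0 A4 A5.
Offset 12: leading byte 0xE8 = 11101000 → 3-byte char #5 = E8 88 B6.
Offset 15: leading byte 0xEC = 11101100 → 3-byte char #6 = EC 8F 93.
Leading byte 0xEC = 11101100 matches 1110xxxx → 3-byte sequence.
Byte 1: 0xEC = 11101100, payload 1100 (4 bits).
Byte 2: 0x8F = 10001111 (10xxxxxx ✓), payload 001111.
Byte 3: 0x93 = 10010011 (10xxxxxx ✓), payload 010011.
Concatenate: 1100001111010011 = 0xC3D3 (16 bits → U+C3D3).

U+C3D3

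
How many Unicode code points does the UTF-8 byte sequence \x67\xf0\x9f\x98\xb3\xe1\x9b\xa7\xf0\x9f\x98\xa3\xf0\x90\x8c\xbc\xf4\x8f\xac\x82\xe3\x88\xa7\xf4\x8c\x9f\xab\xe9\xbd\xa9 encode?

Byte at offset 0: 0x67 = 01100111 → 1-byte char (#1). Advance 1.
Byte at offset 1: 0xF0 = 11110000 → 4-byte char (#2). Advance 4.
Byte at offset 5: 0xE1 = 11100001 → 3-byte char (#3). Advance 3.
Byte at offset 8: 0xF0 = 11110000 → 4-byte char (#4). Advance 4.
Byte at offset 12: 0xF0 = 11110000 → 4-byte char (#5). Advance 4.
Byte at offset 16: 0xF4 = 11110100 → 4-byte char (#6). Advance 4.
Byte at offset 20: 0xE3 = 11100011 → 3-byte char (#7). Advance 3.
Byte at offset 23: 0xF4 = 11110100 → 4-byte char (#8). Advance 4.
Byte at offset 27: 0xE9 = 11101001 → 3-byte char (#9). Advance 3.
Reached end at offset 30 after 9 code points.

9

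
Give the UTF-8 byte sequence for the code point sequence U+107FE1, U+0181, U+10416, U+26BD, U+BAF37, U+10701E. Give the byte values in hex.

F4 87 BF A1 C6 81 F0 90 90 96 E2 9A BD F2 BA BC B7 F4 87 80 9E

U+107FE1: 4-byte form → F4 87 BF A1.
U+0181: 2-byte form → C6 81.
U+10416: 4-byte form → F0 90 90 96.
U+26BD: 3-byte form → E2 9A BD.
U+BAF37: 4-byte form → F2 BA BC B7.
U+10701E: 4-byte form → F4 87 80 9E.
Concatenated (21 bytes): F4 87 BF A1 C6 81 F0 90 90 96 E2 9A BD F2 BA BC B7 F4 87 80 9E.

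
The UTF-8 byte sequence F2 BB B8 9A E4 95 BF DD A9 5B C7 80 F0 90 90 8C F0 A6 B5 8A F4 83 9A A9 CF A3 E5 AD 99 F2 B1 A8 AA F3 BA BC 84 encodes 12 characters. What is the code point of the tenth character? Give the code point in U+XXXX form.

Offset 0: leading byte 0xF2 = 11110010 → 4-byte char #1 = F2 BB B8 9A.
Offset 4: leading byte 0xE4 = 11100100 → 3-byte char #2 = E4 95 BF.
Offset 7: leading byte 0xDD = 11011101 → 2-byte char #3 = DD A9.
Offset 9: leading byte 0x5B = 01011011 → 1-byte char #4 = 5B.
Offset 10: leading byte 0xC7 = 11000111 → 2-byte char #5 = C7 80.
Offset 12: leading byte 0xF0 = 11110000 → 4-byte char #6 = F0 90 90 8C.
Offset 16: leading byte 0xF0 = 11110000 → 4-byte char #7 = F0 A6 B5 8A.
Offset 20: leading byte 0xF4 = 11110100 → 4-byte char #8 = F4 83 9A A9.
Offset 24: leading byte 0xCF = 11001111 → 2-byte char #9 = CF A3.
Offset 26: leading byte 0xE5 = 11100101 → 3-byte char #10 = E5 AD 99.
Leading byte 0xE5 = 11100101 matches 1110xxxx → 3-byte sequence.
Byte 1: 0xE5 = 11100101, payload 0101 (4 bits).
Byte 2: 0xAD = 10101101 (10xxxxxx ✓), payload 101101.
Byte 3: 0x99 = 10011001 (10xxxxxx ✓), payload 011001.
Concatenate: 0101101101011001 = 0x5B59 (16 bits → U+5B59).

U+5B59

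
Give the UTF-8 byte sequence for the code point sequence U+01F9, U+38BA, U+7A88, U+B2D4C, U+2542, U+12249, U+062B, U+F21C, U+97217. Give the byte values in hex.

U+01F9: 2-byte form → C7 B9.
U+38BA: 3-byte form → E3 A2 BA.
U+7A88: 3-byte form → E7 AA 88.
U+B2D4C: 4-byte form → F2 B2 B5 8C.
U+2542: 3-byte form → E2 95 82.
U+12249: 4-byte form → F0 92 89 89.
U+062B: 2-byte form → D8 AB.
U+F21C: 3-byte form → EF 88 9C.
U+97217: 4-byte form → F2 97 88 97.
Concatenated (28 bytes): C7 B9 E3 A2 BA E7 AA 88 F2 B2 B5 8C E2 95 82 F0 92 89 89 D8 AB EF 88 9C F2 97 88 97.

C7 B9 E3 A2 BA E7 AA 88 F2 B2 B5 8C E2 95 82 F0 92 89 89 D8 AB EF 88 9C F2 97 88 97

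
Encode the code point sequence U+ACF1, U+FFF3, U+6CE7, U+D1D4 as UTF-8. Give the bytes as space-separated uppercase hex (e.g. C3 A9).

U+ACF1: 3-byte form → EA B3 B1.
U+FFF3: 3-byte form → EF BF B3.
U+6CE7: 3-byte form → E6 B3 A7.
U+D1D4: 3-byte form → ED 87 94.
Concatenated (12 bytes): EA B3 B1 EF BF B3 E6 B3 A7 ED 87 94.

EA B3 B1 EF BF B3 E6 B3 A7 ED 87 94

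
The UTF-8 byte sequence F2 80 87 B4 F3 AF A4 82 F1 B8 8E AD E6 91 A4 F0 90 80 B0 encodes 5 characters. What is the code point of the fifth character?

U+10030

Offset 0: leading byte 0xF2 = 11110010 → 4-byte char #1 = F2 80 87 B4.
Offset 4: leading byte 0xF3 = 11110011 → 4-byte char #2 = F3 AF A4 82.
Offset 8: leading byte 0xF1 = 11110001 → 4-byte char #3 = F1 B8 8E AD.
Offset 12: leading byte 0xE6 = 11100110 → 3-byte char #4 = E6 91 A4.
Offset 15: leading byte 0xF0 = 11110000 → 4-byte char #5 = F0 90 80 B0.
Leading byte 0xF0 = 11110000 matches 11110xxx → 4-byte sequence.
Byte 1: 0xF0 = 11110000, payload 000 (3 bits).
Byte 2: 0x90 = 10010000 (10xxxxxx ✓), payload 010000.
Byte 3: 0x80 = 10000000 (10xxxxxx ✓), payload 000000.
Byte 4: 0xB0 = 10110000 (10xxxxxx ✓), payload 110000.
Concatenate: 000010000000000110000 = 0x10030 (21 bits → U+10030).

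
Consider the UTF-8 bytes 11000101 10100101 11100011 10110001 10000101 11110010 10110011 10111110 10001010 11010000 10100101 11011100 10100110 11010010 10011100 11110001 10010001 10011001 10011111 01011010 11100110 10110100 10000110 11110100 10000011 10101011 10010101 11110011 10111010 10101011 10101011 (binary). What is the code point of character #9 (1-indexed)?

Offset 0: leading byte 0xC5 = 11000101 → 2-byte char #1 = C5 A5.
Offset 2: leading byte 0xE3 = 11100011 → 3-byte char #2 = E3 B1 85.
Offset 5: leading byte 0xF2 = 11110010 → 4-byte char #3 = F2 B3 BE 8A.
Offset 9: leading byte 0xD0 = 11010000 → 2-byte char #4 = D0 A5.
Offset 11: leading byte 0xDC = 11011100 → 2-byte char #5 = DC A6.
Offset 13: leading byte 0xD2 = 11010010 → 2-byte char #6 = D2 9C.
Offset 15: leading byte 0xF1 = 11110001 → 4-byte char #7 = F1 91 99 9F.
Offset 19: leading byte 0x5A = 01011010 → 1-byte char #8 = 5A.
Offset 20: leading byte 0xE6 = 11100110 → 3-byte char #9 = E6 B4 86.
Leading byte 0xE6 = 11100110 matches 1110xxxx → 3-byte sequence.
Byte 1: 0xE6 = 11100110, payload 0110 (4 bits).
Byte 2: 0xB4 = 10110100 (10xxxxxx ✓), payload 110100.
Byte 3: 0x86 = 10000110 (10xxxxxx ✓), payload 000110.
Concatenate: 0110110100000110 = 0x6D06 (16 bits → U+6D06).

U+6D06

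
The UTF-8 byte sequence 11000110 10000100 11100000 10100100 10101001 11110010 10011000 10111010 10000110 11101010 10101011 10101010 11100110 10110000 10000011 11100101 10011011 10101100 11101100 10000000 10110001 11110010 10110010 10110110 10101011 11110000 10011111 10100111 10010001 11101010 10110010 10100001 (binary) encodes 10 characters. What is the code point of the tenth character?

U+ACA1

Offset 0: leading byte 0xC6 = 11000110 → 2-byte char #1 = C6 84.
Offset 2: leading byte 0xE0 = 11100000 → 3-byte char #2 = E0 A4 A9.
Offset 5: leading byte 0xF2 = 11110010 → 4-byte char #3 = F2 98 BA 86.
Offset 9: leading byte 0xEA = 11101010 → 3-byte char #4 = EA AB AA.
Offset 12: leading byte 0xE6 = 11100110 → 3-byte char #5 = E6 B0 83.
Offset 15: leading byte 0xE5 = 11100101 → 3-byte char #6 = E5 9B AC.
Offset 18: leading byte 0xEC = 11101100 → 3-byte char #7 = EC 80 B1.
Offset 21: leading byte 0xF2 = 11110010 → 4-byte char #8 = F2 B2 B6 AB.
Offset 25: leading byte 0xF0 = 11110000 → 4-byte char #9 = F0 9F A7 91.
Offset 29: leading byte 0xEA = 11101010 → 3-byte char #10 = EA B2 A1.
Leading byte 0xEA = 11101010 matches 1110xxxx → 3-byte sequence.
Byte 1: 0xEA = 11101010, payload 1010 (4 bits).
Byte 2: 0xB2 = 10110010 (10xxxxxx ✓), payload 110010.
Byte 3: 0xA1 = 10100001 (10xxxxxx ✓), payload 100001.
Concatenate: 1010110010100001 = 0xACA1 (16 bits → U+ACA1).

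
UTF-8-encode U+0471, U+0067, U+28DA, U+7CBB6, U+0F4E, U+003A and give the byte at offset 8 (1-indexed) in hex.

0xBC

1-indexed offset 8 is 0-indexed offset 7.
U+0471 → 2-byte form D1 B1 at offsets 0–1.
U+0067 → 1-byte form 67 at offsets 2–2.
U+28DA → 3-byte form E2 A3 9A at offsets 3–5.
U+7CBB6 → 4-byte form F1 BC AE B6 at offsets 6–9.
Offset 7 falls in char 4's range; it's byte 2 of F1 BC AE B6 = 0xBC.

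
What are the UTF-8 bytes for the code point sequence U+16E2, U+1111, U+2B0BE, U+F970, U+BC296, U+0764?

U+16E2: 3-byte form → E1 9B A2.
U+1111: 3-byte form → E1 84 91.
U+2B0BE: 4-byte form → F0 AB 82 BE.
U+F970: 3-byte form → EF A5 B0.
U+BC296: 4-byte form → F2 BC 8A 96.
U+0764: 2-byte form → DD A4.
Concatenated (19 bytes): E1 9B A2 E1 84 91 F0 AB 82 BE EF A5 B0 F2 BC 8A 96 DD A4.

E1 9B A2 E1 84 91 F0 AB 82 BE EF A5 B0 F2 BC 8A 96 DD A4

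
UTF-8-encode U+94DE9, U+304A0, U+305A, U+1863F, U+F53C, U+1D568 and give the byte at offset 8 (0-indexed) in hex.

0xE3

U+94DE9 → 4-byte form F2 94 B7 A9 at offsets 0–3.
U+304A0 → 4-byte form F0 B0 92 A0 at offsets 4–7.
U+305A → 3-byte form E3 81 9A at offsets 8–10.
Offset 8 falls in char 3's range; it's byte 1 of E3 81 9A = 0xE3.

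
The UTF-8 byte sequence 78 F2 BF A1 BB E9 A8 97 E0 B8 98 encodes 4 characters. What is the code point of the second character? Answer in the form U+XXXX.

U+BF87B

Offset 0: leading byte 0x78 = 01111000 → 1-byte char #1 = 78.
Offset 1: leading byte 0xF2 = 11110010 → 4-byte char #2 = F2 BF A1 BB.
Leading byte 0xF2 = 11110010 matches 11110xxx → 4-byte sequence.
Byte 1: 0xF2 = 11110010, payload 010 (3 bits).
Byte 2: 0xBF = 10111111 (10xxxxxx ✓), payload 111111.
Byte 3: 0xA1 = 10100001 (10xxxxxx ✓), payload 100001.
Byte 4: 0xBB = 10111011 (10xxxxxx ✓), payload 111011.
Concatenate: 010111111100001111011 = 0xBF87B (21 bits → U+BF87B).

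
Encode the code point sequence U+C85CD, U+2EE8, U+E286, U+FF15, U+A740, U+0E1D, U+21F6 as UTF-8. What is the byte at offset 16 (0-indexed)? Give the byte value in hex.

U+C85CD → 4-byte form F3 88 97 8D at offsets 0–3.
U+2EE8 → 3-byte form E2 BB A8 at offsets 4–6.
U+E286 → 3-byte form EE 8A 86 at offsets 7–9.
U+FF15 → 3-byte form EF BC 95 at offsets 10–12.
U+A740 → 3-byte form EA 9D 80 at offsets 13–15.
U+0E1D → 3-byte form E0 B8 9D at offsets 16–18.
Offset 16 falls in char 6's range; it's byte 1 of E0 B8 9D = 0xE0.

0xE0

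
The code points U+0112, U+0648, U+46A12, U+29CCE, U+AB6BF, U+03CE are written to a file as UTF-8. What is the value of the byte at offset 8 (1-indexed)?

0x92

1-indexed offset 8 is 0-indexed offset 7.
U+0112 → 2-byte form C4 92 at offsets 0–1.
U+0648 → 2-byte form D9 88 at offsets 2–3.
U+46A12 → 4-byte form F1 86 A8 92 at offsets 4–7.
Offset 7 falls in char 3's range; it's byte 4 of F1 86 A8 92 = 0x92.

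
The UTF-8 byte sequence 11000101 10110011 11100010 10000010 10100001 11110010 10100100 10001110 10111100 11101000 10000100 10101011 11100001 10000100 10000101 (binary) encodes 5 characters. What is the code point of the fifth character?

Offset 0: leading byte 0xC5 = 11000101 → 2-byte char #1 = C5 B3.
Offset 2: leading byte 0xE2 = 11100010 → 3-byte char #2 = E2 82 A1.
Offset 5: leading byte 0xF2 = 11110010 → 4-byte char #3 = F2 A4 8E BC.
Offset 9: leading byte 0xE8 = 11101000 → 3-byte char #4 = E8 84 AB.
Offset 12: leading byte 0xE1 = 11100001 → 3-byte char #5 = E1 84 85.
Leading byte 0xE1 = 11100001 matches 1110xxxx → 3-byte sequence.
Byte 1: 0xE1 = 11100001, payload 0001 (4 bits).
Byte 2: 0x84 = 10000100 (10xxxxxx ✓), payload 000100.
Byte 3: 0x85 = 10000101 (10xxxxxx ✓), payload 000101.
Concatenate: 0001000100000101 = 0x1105 (16 bits → U+1105).

U+1105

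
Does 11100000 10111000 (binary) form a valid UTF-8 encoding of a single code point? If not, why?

invalid (sequence truncated)

Leading byte 0xE0 = 11100000 → 3-byte form, but only 2 bytes are present.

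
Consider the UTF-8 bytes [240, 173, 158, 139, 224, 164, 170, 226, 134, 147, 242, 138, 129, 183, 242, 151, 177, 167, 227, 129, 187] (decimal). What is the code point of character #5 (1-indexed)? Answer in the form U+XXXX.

U+97C67

Offset 0: leading byte 0xF0 = 11110000 → 4-byte char #1 = F0 AD 9E 8B.
Offset 4: leading byte 0xE0 = 11100000 → 3-byte char #2 = E0 A4 AA.
Offset 7: leading byte 0xE2 = 11100010 → 3-byte char #3 = E2 86 93.
Offset 10: leading byte 0xF2 = 11110010 → 4-byte char #4 = F2 8A 81 B7.
Offset 14: leading byte 0xF2 = 11110010 → 4-byte char #5 = F2 97 B1 A7.
Leading byte 0xF2 = 11110010 matches 11110xxx → 4-byte sequence.
Byte 1: 0xF2 = 11110010, payload 010 (3 bits).
Byte 2: 0x97 = 10010111 (10xxxxxx ✓), payload 010111.
Byte 3: 0xB1 = 10110001 (10xxxxxx ✓), payload 110001.
Byte 4: 0xA7 = 10100111 (10xxxxxx ✓), payload 100111.
Concatenate: 010010111110001100111 = 0x97C67 (21 bits → U+97C67).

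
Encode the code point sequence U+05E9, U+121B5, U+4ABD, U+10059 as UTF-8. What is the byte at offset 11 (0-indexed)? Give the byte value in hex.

U+05E9 → 2-byte form D7 A9 at offsets 0–1.
U+121B5 → 4-byte form F0 92 86 B5 at offsets 2–5.
U+4ABD → 3-byte form E4 AA BD at offsets 6–8.
U+10059 → 4-byte form F0 90 81 99 at offsets 9–12.
Offset 11 falls in char 4's range; it's byte 3 of F0 90 81 99 = 0x81.

0x81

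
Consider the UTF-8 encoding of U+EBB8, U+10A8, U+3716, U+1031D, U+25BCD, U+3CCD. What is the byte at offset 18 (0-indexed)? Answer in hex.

U+EBB8 → 3-byte form EE AE B8 at offsets 0–2.
U+10A8 → 3-byte form E1 82 A8 at offsets 3–5.
U+3716 → 3-byte form E3 9C 96 at offsets 6–8.
U+1031D → 4-byte form F0 90 8C 9D at offsets 9–12.
U+25BCD → 4-byte form F0 A5 AF 8D at offsets 13–16.
U+3CCD → 3-byte form E3 B3 8D at offsets 17–19.
Offset 18 falls in char 6's range; it's byte 2 of E3 B3 8D = 0xB3.

0xB3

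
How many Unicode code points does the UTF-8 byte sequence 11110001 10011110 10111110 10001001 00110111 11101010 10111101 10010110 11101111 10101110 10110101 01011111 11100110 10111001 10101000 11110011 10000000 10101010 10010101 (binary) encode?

7

Byte at offset 0: 0xF1 = 11110001 → 4-byte char (#1). Advance 4.
Byte at offset 4: 0x37 = 00110111 → 1-byte char (#2). Advance 1.
Byte at offset 5: 0xEA = 11101010 → 3-byte char (#3). Advance 3.
Byte at offset 8: 0xEF = 11101111 → 3-byte char (#4). Advance 3.
Byte at offset 11: 0x5F = 01011111 → 1-byte char (#5). Advance 1.
Byte at offset 12: 0xE6 = 11100110 → 3-byte char (#6). Advance 3.
Byte at offset 15: 0xF3 = 11110011 → 4-byte char (#7). Advance 4.
Reached end at offset 19 after 7 code points.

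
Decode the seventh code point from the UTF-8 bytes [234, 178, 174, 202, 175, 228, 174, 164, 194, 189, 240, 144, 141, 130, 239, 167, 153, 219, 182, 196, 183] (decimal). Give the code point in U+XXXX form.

U+06F6

Offset 0: leading byte 0xEA = 11101010 → 3-byte char #1 = EA B2 AE.
Offset 3: leading byte 0xCA = 11001010 → 2-byte char #2 = CA AF.
Offset 5: leading byte 0xE4 = 11100100 → 3-byte char #3 = E4 AE A4.
Offset 8: leading byte 0xC2 = 11000010 → 2-byte char #4 = C2 BD.
Offset 10: leading byte 0xF0 = 11110000 → 4-byte char #5 = F0 90 8D 82.
Offset 14: leading byte 0xEF = 11101111 → 3-byte char #6 = EF A7 99.
Offset 17: leading byte 0xDB = 11011011 → 2-byte char #7 = DB B6.
Leading byte 0xDB = 11011011 matches 110xxxxx → 2-byte sequence.
Byte 1: 0xDB = 11011011, payload 11011 (5 bits).
Byte 2: 0xB6 = 10110110 (10xxxxxx ✓), payload 110110.
Concatenate: 11011110110 = 0x6F6 (11 bits → U+06F6).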